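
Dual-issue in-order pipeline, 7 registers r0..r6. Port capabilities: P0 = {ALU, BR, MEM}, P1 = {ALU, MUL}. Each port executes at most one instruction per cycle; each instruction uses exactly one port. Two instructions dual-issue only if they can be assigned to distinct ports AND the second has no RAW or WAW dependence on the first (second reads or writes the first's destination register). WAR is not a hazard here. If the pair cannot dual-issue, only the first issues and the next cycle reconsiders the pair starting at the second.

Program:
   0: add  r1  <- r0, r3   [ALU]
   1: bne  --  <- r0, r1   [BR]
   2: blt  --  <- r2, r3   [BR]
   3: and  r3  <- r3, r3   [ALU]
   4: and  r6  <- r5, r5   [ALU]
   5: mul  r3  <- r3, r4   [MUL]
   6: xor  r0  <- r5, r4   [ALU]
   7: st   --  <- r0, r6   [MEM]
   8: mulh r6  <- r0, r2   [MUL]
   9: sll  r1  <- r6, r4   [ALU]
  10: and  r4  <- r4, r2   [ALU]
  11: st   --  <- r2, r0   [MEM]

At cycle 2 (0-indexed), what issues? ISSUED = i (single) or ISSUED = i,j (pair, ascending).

ISSUED = 2,3

t=0 i0:add.ALU ; RAW r1
t=1 i1:bne.BR ; no-port BR/BR
t=2 i2/i3:blt.BR;and.ALU ; pair
t=3 i4/i5:and.ALU;mul.MUL ; pair
t=4 i6:xor.ALU ; RAW r0
t=5 i7/i8:st.MEM;mulh.MUL ; pair
t=6 i9/i10:sll.ALU;and.ALU ; pair
t=7 i11:st.MEM ; tail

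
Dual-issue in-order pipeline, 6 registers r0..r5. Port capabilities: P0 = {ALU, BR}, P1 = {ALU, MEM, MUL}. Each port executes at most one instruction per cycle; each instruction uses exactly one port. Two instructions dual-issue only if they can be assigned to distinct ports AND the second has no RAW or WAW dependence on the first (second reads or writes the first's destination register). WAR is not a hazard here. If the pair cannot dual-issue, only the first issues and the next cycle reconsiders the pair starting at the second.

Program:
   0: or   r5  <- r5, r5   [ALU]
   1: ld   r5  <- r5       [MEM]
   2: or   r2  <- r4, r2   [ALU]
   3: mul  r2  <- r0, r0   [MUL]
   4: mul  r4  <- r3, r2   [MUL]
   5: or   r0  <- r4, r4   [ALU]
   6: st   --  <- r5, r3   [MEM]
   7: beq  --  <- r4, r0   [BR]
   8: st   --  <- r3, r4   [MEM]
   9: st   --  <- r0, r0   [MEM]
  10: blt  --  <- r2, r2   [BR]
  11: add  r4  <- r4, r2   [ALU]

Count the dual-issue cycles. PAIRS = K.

  cy0 -> i0 (or.ALU) RAW+WAW r5
  cy1 -> i1&i2 (ld.MEM;or.ALU) 2-wide
  cy2 -> i3 (mul.MUL) no-port MUL/MUL
  cy3 -> i4 (mul.MUL) RAW r4
  cy4 -> i5&i6 (or.ALU;st.MEM) 2-wide
  cy5 -> i7&i8 (beq.BR;st.MEM) 2-wide
  cy6 -> i9&i10 (st.MEM;blt.BR) 2-wide
  cy7 -> i11 (add.ALU) tail

PAIRS = 4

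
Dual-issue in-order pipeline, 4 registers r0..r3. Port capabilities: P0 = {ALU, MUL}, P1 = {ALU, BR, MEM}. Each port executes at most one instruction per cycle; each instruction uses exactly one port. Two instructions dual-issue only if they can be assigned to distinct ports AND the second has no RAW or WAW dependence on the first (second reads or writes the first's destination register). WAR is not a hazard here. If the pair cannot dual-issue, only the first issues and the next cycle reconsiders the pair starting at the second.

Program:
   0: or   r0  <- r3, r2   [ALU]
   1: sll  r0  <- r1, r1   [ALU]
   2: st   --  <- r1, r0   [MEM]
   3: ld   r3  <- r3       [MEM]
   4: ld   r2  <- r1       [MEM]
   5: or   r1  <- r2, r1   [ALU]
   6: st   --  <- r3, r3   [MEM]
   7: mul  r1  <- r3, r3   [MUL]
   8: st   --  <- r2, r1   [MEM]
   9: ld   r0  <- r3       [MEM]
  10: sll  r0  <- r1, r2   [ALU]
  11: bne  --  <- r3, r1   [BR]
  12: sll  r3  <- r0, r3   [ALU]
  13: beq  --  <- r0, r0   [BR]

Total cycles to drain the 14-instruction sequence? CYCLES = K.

CYCLES = 11

  cy0 -> i0 (or.ALU) WAW r0
  cy1 -> i1 (sll.ALU) RAW r0
  cy2 -> i2 (st.MEM) no-port MEM/MEM
  cy3 -> i3 (ld.MEM) no-port MEM/MEM
  cy4 -> i4 (ld.MEM) RAW r2
  cy5 -> i5&i6 (or.ALU;st.MEM) 2-wide
  cy6 -> i7 (mul.MUL) RAW r1
  cy7 -> i8 (st.MEM) no-port MEM/MEM
  cy8 -> i9 (ld.MEM) WAW r0
  cy9 -> i10&i11 (sll.ALU;bne.BR) 2-wide
  cy10 -> i12&i13 (sll.ALU;beq.BR) 2-wide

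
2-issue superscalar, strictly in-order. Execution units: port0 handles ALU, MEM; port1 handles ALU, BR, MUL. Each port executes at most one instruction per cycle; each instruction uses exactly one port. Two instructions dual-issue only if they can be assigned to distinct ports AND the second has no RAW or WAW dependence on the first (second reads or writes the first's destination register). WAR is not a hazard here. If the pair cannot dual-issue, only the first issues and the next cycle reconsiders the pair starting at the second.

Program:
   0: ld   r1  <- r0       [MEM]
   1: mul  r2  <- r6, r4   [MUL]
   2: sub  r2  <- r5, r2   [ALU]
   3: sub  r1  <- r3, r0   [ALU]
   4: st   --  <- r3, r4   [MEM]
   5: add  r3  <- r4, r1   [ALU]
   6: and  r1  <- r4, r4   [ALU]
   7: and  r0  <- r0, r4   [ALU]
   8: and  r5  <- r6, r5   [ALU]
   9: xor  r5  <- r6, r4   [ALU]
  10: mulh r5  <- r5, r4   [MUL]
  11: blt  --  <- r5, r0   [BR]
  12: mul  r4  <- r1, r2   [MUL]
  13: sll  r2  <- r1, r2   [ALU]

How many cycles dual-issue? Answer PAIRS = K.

PAIRS = 5

c0: i0&i1 ld/mul  pair
c1: i2&i3 sub/sub  pair
c2: i4&i5 st/add  pair
c3: i6&i7 and/and  pair
c4: i8 and  WAW r5
c5: i9 xor  RAW+WAW r5
c6: i10 mulh  no-port MUL/BR
c7: i11 blt  no-port BR/MUL
c8: i12&i13 mul/sll  pair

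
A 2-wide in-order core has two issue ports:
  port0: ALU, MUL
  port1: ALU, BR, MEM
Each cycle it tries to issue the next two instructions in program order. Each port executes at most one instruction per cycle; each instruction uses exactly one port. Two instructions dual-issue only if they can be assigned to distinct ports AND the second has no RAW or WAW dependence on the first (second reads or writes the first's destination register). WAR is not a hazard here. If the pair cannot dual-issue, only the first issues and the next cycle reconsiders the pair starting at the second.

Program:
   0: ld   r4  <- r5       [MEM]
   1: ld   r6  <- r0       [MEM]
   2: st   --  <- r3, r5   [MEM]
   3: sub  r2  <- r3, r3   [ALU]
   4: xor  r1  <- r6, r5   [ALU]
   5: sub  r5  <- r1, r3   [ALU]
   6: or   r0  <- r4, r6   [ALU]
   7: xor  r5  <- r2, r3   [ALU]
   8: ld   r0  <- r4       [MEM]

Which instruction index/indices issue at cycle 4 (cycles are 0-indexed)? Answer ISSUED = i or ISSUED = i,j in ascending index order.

  cy0 -> i0 (ld.MEM) no-port MEM/MEM
  cy1 -> i1 (ld.MEM) no-port MEM/MEM
  cy2 -> i2/i3 (st.MEM sub.ALU) pair
  cy3 -> i4 (xor.ALU) RAW r1
  cy4 -> i5/i6 (sub.ALU or.ALU) pair
  cy5 -> i7/i8 (xor.ALU ld.MEM) pair

ISSUED = 5,6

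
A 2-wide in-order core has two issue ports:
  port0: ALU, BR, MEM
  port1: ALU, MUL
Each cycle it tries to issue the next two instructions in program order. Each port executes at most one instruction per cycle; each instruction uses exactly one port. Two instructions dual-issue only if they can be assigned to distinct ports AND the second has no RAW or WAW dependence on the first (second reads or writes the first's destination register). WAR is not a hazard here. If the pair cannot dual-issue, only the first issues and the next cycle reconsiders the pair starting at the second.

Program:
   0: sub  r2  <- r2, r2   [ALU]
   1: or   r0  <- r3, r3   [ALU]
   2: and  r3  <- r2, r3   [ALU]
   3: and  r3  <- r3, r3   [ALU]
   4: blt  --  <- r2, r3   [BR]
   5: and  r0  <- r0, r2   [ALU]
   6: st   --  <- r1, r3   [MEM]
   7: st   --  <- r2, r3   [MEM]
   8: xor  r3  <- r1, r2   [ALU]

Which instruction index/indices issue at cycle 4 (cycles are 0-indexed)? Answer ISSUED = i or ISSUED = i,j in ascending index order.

ISSUED = 6

  cy0 -> i0&i1 (sub.ALU or.ALU) 2-wide
  cy1 -> i2 (and.ALU) RAW+WAW r3
  cy2 -> i3 (and.ALU) RAW r3
  cy3 -> i4&i5 (blt.BR and.ALU) 2-wide
  cy4 -> i6 (st.MEM) no-port MEM/MEM
  cy5 -> i7&i8 (st.MEM xor.ALU) 2-wide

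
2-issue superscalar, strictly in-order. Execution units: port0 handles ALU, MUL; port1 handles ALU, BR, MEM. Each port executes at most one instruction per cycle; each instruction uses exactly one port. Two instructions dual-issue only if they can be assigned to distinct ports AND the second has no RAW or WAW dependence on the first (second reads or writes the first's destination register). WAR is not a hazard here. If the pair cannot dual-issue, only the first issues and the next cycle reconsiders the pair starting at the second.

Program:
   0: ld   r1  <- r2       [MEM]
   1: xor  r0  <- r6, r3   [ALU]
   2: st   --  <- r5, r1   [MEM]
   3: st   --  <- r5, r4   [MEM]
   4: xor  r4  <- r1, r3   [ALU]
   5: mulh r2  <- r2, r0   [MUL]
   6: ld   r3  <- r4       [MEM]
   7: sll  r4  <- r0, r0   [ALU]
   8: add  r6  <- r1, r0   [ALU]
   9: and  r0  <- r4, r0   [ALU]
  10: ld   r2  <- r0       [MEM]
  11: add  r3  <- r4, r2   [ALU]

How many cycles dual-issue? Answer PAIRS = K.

PAIRS = 4

#0 head=0: ld.MEM xor.ALU i0&i1 2-wide
#1 head=2: st.MEM i2 no-port MEM/MEM
#2 head=3: st.MEM xor.ALU i3&i4 2-wide
#3 head=5: mulh.MUL ld.MEM i5&i6 2-wide
#4 head=7: sll.ALU add.ALU i7&i8 2-wide
#5 head=9: and.ALU i9 RAW r0
#6 head=10: ld.MEM i10 RAW r2
#7 head=11: add.ALU i11 tail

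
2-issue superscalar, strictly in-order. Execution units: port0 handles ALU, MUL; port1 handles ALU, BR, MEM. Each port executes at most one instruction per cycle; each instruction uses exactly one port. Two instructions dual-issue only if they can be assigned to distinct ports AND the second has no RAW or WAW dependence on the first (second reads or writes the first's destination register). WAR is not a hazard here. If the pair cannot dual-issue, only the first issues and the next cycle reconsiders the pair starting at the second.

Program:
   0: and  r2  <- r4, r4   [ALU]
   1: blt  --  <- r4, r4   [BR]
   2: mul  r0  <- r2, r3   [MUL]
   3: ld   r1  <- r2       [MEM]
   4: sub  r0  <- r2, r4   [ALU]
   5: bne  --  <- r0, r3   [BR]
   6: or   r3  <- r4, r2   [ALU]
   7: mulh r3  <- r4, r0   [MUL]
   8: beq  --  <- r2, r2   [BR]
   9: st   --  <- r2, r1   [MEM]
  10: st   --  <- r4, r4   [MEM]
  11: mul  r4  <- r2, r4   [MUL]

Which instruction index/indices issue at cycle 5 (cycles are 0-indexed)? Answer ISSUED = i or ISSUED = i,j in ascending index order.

  cy0 -> i0+i1 (and+blt) dual
  cy1 -> i2+i3 (mul+ld) dual
  cy2 -> i4 (sub) RAW r0
  cy3 -> i5+i6 (bne+or) dual
  cy4 -> i7+i8 (mulh+beq) dual
  cy5 -> i9 (st) no-port MEM/MEM
  cy6 -> i10+i11 (st+mul) dual

ISSUED = 9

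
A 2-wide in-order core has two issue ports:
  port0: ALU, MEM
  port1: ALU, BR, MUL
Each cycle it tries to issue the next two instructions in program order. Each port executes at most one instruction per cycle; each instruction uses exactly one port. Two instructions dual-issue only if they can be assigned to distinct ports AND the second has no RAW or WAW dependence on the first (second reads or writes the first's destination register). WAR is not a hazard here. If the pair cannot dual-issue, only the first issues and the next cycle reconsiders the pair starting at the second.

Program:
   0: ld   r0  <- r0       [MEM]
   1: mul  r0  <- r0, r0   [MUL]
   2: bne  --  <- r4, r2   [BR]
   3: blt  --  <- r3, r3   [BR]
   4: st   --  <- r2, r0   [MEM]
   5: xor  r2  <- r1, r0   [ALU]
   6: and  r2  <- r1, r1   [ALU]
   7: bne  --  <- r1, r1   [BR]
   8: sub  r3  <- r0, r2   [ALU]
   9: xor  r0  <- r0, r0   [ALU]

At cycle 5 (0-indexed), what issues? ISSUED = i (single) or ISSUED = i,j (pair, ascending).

ISSUED = 6,7

c0: i0 ld  RAW+WAW r0
c1: i1 mul  no-port MUL/BR
c2: i2 bne  no-port BR/BR
c3: i3&i4 blt st  pair
c4: i5 xor  WAW r2
c5: i6&i7 and bne  pair
c6: i8&i9 sub xor  pair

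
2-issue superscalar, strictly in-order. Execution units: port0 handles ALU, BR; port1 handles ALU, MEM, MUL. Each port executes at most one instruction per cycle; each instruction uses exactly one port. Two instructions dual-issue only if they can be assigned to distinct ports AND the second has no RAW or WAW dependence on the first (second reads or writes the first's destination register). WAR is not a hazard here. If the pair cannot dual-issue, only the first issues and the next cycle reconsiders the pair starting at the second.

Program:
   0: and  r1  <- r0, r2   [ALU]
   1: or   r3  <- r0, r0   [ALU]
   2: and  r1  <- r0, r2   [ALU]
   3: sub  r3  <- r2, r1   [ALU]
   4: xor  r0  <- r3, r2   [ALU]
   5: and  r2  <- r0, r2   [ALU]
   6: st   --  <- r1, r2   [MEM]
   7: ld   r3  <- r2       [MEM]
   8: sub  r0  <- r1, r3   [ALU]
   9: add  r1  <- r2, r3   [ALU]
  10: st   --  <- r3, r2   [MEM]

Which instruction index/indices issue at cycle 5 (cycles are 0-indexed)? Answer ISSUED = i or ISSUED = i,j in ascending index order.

ISSUED = 6

0. and.ALU+or.ALU @i0+i1  | 2-wide
1. and.ALU @i2  | RAW r1
2. sub.ALU @i3  | RAW r3
3. xor.ALU @i4  | RAW r0
4. and.ALU @i5  | RAW r2
5. st.MEM @i6  | no-port MEM/MEM
6. ld.MEM @i7  | RAW r3
7. sub.ALU+add.ALU @i8+i9  | 2-wide
8. st.MEM @i10  | tail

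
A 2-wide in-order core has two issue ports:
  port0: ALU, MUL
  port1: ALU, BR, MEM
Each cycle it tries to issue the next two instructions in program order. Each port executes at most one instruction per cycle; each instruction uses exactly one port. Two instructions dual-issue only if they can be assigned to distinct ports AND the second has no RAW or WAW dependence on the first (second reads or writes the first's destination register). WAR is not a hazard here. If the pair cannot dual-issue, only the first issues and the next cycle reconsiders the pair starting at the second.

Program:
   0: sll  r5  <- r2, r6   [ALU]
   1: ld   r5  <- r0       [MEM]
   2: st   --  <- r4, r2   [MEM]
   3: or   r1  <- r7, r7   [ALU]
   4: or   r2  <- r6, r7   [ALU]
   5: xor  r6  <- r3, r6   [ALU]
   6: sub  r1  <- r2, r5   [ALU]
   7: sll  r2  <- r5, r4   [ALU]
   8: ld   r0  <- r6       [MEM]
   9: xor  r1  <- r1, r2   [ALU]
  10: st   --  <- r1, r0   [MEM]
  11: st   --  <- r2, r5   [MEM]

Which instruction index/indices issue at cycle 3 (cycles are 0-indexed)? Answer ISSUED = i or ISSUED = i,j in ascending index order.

ISSUED = 4,5

c0: i0 sll  WAW r5
c1: i1 ld  no-port MEM/MEM
c2: i2+i3 st or  dual
c3: i4+i5 or xor  dual
c4: i6+i7 sub sll  dual
c5: i8+i9 ld xor  dual
c6: i10 st  no-port MEM/MEM
c7: i11 st  tail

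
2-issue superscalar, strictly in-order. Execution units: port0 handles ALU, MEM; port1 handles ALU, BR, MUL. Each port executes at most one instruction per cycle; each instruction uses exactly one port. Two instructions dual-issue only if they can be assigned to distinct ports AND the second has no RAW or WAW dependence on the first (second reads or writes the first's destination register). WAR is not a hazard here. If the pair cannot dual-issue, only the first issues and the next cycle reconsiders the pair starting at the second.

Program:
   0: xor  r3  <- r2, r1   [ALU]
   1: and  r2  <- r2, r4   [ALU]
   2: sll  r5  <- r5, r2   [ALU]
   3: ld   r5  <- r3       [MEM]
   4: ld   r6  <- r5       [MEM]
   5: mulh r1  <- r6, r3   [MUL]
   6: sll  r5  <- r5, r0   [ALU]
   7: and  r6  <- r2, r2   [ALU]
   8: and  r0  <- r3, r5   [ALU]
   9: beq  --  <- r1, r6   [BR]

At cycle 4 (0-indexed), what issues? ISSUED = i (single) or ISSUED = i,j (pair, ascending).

ISSUED = 5,6

0. xor.ALU and.ALU @i0,i1  | dual
1. sll.ALU @i2  | WAW r5
2. ld.MEM @i3  | no-port MEM/MEM
3. ld.MEM @i4  | RAW r6
4. mulh.MUL sll.ALU @i5,i6  | dual
5. and.ALU and.ALU @i7,i8  | dual
6. beq.BR @i9  | tail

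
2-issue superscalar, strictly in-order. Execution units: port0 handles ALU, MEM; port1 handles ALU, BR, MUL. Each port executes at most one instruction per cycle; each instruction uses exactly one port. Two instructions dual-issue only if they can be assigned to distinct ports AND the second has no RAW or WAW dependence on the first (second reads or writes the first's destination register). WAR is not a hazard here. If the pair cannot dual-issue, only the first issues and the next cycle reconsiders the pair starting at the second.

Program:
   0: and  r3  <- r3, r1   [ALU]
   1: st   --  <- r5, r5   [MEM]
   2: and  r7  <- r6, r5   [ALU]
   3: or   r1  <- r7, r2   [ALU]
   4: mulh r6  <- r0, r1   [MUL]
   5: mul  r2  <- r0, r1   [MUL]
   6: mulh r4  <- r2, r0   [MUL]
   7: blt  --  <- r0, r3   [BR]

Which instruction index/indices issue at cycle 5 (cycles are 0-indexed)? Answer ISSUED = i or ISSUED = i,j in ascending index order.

  cy0 -> i0,i1 (and;st) 2-wide
  cy1 -> i2 (and) RAW r7
  cy2 -> i3 (or) RAW r1
  cy3 -> i4 (mulh) no-port MUL/MUL
  cy4 -> i5 (mul) no-port MUL/MUL
  cy5 -> i6 (mulh) no-port MUL/BR
  cy6 -> i7 (blt) tail

ISSUED = 6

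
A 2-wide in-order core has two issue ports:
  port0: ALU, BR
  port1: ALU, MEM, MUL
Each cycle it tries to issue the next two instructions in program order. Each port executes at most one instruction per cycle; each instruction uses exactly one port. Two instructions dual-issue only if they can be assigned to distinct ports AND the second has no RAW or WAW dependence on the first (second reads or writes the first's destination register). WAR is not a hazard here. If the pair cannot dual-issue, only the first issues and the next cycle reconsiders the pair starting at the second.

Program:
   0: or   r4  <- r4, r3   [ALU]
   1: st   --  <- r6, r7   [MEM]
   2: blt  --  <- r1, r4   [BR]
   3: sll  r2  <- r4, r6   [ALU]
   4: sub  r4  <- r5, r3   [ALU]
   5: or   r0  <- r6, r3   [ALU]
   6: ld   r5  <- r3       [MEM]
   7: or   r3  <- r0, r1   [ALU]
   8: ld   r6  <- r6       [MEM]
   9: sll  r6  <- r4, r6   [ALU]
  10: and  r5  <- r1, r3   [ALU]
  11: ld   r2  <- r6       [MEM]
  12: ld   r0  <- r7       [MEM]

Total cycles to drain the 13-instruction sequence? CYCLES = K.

0. or.ALU;st.MEM @i0,i1  | pair
1. blt.BR;sll.ALU @i2,i3  | pair
2. sub.ALU;or.ALU @i4,i5  | pair
3. ld.MEM;or.ALU @i6,i7  | pair
4. ld.MEM @i8  | RAW+WAW r6
5. sll.ALU;and.ALU @i9,i10  | pair
6. ld.MEM @i11  | no-port MEM/MEM
7. ld.MEM @i12  | tail

CYCLES = 8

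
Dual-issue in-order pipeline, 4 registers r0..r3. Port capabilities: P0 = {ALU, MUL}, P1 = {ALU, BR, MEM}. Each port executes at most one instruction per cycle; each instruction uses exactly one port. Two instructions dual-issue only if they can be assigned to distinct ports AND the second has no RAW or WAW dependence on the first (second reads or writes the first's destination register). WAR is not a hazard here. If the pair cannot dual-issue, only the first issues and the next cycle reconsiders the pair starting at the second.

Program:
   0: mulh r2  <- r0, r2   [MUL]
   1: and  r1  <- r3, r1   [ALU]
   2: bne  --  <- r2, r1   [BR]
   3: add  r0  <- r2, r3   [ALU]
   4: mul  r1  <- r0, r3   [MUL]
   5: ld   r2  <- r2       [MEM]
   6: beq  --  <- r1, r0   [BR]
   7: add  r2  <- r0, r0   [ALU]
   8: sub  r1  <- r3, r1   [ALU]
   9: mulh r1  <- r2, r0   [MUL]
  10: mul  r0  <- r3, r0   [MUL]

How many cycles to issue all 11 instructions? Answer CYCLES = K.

  cy0 -> i0+i1 (mulh.MUL/and.ALU) pair
  cy1 -> i2+i3 (bne.BR/add.ALU) pair
  cy2 -> i4+i5 (mul.MUL/ld.MEM) pair
  cy3 -> i6+i7 (beq.BR/add.ALU) pair
  cy4 -> i8 (sub.ALU) WAW r1
  cy5 -> i9 (mulh.MUL) no-port MUL/MUL
  cy6 -> i10 (mul.MUL) tail

CYCLES = 7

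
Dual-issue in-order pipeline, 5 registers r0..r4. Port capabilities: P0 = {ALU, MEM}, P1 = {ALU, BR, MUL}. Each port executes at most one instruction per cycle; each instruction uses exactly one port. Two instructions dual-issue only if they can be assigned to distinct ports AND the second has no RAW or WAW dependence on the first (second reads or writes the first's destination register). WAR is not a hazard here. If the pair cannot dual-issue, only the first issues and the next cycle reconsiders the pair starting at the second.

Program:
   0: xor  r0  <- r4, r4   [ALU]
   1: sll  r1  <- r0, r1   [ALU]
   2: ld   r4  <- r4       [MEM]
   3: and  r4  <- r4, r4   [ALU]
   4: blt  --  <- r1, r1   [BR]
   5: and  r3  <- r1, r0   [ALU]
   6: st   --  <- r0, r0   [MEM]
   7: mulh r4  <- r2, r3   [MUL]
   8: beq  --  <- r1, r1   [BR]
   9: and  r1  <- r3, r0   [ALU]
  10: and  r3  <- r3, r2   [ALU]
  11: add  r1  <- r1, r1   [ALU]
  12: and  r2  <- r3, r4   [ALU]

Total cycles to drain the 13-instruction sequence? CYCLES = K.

CYCLES = 8

  cy0 -> i0 (xor.ALU) RAW r0
  cy1 -> i1,i2 (sll.ALU;ld.MEM) dual
  cy2 -> i3,i4 (and.ALU;blt.BR) dual
  cy3 -> i5,i6 (and.ALU;st.MEM) dual
  cy4 -> i7 (mulh.MUL) no-port MUL/BR
  cy5 -> i8,i9 (beq.BR;and.ALU) dual
  cy6 -> i10,i11 (and.ALU;add.ALU) dual
  cy7 -> i12 (and.ALU) tail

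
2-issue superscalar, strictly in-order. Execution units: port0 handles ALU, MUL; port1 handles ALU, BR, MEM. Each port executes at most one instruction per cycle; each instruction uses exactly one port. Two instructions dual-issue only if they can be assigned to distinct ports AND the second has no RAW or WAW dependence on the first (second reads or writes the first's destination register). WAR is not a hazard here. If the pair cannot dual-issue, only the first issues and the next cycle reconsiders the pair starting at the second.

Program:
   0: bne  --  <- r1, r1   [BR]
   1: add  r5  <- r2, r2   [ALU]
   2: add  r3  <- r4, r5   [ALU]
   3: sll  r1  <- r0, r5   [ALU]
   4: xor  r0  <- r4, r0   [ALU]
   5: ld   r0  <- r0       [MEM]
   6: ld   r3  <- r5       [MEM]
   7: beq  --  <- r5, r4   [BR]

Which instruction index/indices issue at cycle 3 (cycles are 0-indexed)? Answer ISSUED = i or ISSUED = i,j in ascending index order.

ISSUED = 5

#0 head=0: bne/add i0,i1 dual
#1 head=2: add/sll i2,i3 dual
#2 head=4: xor i4 RAW+WAW r0
#3 head=5: ld i5 no-port MEM/MEM
#4 head=6: ld i6 no-port MEM/BR
#5 head=7: beq i7 tail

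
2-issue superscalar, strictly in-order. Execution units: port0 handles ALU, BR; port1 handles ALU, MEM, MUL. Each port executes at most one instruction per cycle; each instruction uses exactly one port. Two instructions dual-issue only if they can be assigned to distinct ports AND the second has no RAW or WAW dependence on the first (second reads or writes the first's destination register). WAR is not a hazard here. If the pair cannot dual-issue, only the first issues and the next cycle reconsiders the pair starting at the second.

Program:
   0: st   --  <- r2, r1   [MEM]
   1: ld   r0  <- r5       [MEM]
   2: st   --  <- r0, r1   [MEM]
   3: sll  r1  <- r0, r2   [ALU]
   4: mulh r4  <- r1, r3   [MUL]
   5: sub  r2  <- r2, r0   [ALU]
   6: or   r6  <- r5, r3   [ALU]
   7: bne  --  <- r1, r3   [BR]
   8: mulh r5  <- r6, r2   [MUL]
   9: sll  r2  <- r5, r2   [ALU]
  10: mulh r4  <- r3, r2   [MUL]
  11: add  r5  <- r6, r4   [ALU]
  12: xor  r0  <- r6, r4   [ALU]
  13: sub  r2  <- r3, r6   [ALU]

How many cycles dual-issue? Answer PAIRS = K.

PAIRS = 4

#0 head=0: st i0 no-port MEM/MEM
#1 head=1: ld i1 no-port MEM/MEM
#2 head=2: st+sll i2&i3 2-wide
#3 head=4: mulh+sub i4&i5 2-wide
#4 head=6: or+bne i6&i7 2-wide
#5 head=8: mulh i8 RAW r5
#6 head=9: sll i9 RAW r2
#7 head=10: mulh i10 RAW r4
#8 head=11: add+xor i11&i12 2-wide
#9 head=13: sub i13 tail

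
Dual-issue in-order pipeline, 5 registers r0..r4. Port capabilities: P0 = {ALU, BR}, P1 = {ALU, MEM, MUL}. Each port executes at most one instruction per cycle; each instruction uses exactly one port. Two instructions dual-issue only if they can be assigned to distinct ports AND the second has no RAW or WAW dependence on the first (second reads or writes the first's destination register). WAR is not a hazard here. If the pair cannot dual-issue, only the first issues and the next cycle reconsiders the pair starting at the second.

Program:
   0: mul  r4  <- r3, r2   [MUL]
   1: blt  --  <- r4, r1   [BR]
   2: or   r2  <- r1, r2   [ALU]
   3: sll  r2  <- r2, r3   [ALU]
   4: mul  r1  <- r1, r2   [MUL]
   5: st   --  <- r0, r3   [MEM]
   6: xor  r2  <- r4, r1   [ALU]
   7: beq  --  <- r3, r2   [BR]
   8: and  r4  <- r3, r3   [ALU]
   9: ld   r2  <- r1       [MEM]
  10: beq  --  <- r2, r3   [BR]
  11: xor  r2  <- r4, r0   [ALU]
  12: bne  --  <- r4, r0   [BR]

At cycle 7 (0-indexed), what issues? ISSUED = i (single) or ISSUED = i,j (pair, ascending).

[0] i0  mul.MUL  -- RAW r4
[1] i1,i2  blt.BR+or.ALU  -- pair
[2] i3  sll.ALU  -- RAW r2
[3] i4  mul.MUL  -- no-port MUL/MEM
[4] i5,i6  st.MEM+xor.ALU  -- pair
[5] i7,i8  beq.BR+and.ALU  -- pair
[6] i9  ld.MEM  -- RAW r2
[7] i10,i11  beq.BR+xor.ALU  -- pair
[8] i12  bne.BR  -- tail

ISSUED = 10,11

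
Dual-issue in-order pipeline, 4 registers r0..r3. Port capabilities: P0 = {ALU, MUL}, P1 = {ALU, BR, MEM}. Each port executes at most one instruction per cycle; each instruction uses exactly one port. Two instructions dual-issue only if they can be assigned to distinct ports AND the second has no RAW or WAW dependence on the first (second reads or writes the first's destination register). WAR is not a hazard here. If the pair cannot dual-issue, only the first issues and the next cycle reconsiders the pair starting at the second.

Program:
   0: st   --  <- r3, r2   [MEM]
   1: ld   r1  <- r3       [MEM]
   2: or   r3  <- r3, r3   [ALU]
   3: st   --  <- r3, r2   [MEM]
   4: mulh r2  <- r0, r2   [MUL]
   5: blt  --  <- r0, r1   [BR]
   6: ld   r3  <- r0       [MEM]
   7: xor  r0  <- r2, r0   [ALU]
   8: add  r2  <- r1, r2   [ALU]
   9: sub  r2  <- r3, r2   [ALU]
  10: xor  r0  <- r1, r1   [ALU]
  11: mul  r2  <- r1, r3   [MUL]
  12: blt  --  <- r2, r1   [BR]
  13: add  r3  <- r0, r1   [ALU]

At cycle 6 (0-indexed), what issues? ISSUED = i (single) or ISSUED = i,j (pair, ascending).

ISSUED = 9,10

  cy0 -> i0 (st) no-port MEM/MEM
  cy1 -> i1+i2 (ld+or) pair
  cy2 -> i3+i4 (st+mulh) pair
  cy3 -> i5 (blt) no-port BR/MEM
  cy4 -> i6+i7 (ld+xor) pair
  cy5 -> i8 (add) RAW+WAW r2
  cy6 -> i9+i10 (sub+xor) pair
  cy7 -> i11 (mul) RAW r2
  cy8 -> i12+i13 (blt+add) pair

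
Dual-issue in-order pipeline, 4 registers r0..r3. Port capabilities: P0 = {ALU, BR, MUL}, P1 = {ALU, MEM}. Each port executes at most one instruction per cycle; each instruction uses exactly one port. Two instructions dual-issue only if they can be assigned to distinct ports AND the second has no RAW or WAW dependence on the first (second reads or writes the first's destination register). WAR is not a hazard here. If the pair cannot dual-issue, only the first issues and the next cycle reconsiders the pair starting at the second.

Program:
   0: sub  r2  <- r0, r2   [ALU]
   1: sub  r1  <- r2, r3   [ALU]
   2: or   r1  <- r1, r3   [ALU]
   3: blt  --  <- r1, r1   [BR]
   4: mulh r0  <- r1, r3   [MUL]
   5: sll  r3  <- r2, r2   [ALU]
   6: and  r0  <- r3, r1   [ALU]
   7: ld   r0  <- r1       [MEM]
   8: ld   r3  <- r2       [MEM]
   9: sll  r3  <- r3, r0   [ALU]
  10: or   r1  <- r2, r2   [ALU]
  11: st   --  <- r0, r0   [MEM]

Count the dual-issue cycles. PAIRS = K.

PAIRS = 2

[0] i0  sub  -- RAW r2
[1] i1  sub  -- RAW+WAW r1
[2] i2  or  -- RAW r1
[3] i3  blt  -- no-port BR/MUL
[4] i4/i5  mulh/sll  -- dual
[5] i6  and  -- WAW r0
[6] i7  ld  -- no-port MEM/MEM
[7] i8  ld  -- RAW+WAW r3
[8] i9/i10  sll/or  -- dual
[9] i11  st  -- tail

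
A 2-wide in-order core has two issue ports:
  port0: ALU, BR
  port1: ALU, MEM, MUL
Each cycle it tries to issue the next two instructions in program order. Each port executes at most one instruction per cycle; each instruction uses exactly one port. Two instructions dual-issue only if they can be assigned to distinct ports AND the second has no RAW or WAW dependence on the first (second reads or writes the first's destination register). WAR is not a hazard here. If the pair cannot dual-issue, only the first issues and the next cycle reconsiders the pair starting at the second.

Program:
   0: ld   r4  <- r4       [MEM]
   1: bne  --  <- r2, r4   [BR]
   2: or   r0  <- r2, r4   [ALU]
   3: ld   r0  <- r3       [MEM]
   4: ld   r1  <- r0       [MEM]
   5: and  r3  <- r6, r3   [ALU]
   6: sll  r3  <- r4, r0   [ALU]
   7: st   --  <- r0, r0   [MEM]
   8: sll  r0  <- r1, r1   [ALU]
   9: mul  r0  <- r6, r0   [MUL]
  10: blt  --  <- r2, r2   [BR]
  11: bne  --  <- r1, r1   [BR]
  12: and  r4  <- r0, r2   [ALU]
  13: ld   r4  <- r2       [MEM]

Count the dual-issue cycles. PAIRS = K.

PAIRS = 5

0. ld.MEM @i0  | RAW r4
1. bne.BR/or.ALU @i1/i2  | 2-wide
2. ld.MEM @i3  | no-port MEM/MEM
3. ld.MEM/and.ALU @i4/i5  | 2-wide
4. sll.ALU/st.MEM @i6/i7  | 2-wide
5. sll.ALU @i8  | RAW+WAW r0
6. mul.MUL/blt.BR @i9/i10  | 2-wide
7. bne.BR/and.ALU @i11/i12  | 2-wide
8. ld.MEM @i13  | tail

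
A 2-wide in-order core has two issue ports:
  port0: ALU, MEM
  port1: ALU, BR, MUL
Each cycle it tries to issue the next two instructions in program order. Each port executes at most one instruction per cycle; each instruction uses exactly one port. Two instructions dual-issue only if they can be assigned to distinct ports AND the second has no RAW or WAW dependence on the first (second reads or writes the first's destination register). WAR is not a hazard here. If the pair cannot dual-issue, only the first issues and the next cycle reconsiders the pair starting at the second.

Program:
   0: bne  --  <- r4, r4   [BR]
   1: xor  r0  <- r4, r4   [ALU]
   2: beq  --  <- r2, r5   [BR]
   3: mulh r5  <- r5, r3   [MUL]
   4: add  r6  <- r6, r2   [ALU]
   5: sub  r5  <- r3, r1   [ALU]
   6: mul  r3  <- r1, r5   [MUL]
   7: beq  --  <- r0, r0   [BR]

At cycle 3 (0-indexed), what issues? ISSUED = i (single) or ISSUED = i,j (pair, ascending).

0. bne.BR/xor.ALU @i0/i1  | dual
1. beq.BR @i2  | no-port BR/MUL
2. mulh.MUL/add.ALU @i3/i4  | dual
3. sub.ALU @i5  | RAW r5
4. mul.MUL @i6  | no-port MUL/BR
5. beq.BR @i7  | tail

ISSUED = 5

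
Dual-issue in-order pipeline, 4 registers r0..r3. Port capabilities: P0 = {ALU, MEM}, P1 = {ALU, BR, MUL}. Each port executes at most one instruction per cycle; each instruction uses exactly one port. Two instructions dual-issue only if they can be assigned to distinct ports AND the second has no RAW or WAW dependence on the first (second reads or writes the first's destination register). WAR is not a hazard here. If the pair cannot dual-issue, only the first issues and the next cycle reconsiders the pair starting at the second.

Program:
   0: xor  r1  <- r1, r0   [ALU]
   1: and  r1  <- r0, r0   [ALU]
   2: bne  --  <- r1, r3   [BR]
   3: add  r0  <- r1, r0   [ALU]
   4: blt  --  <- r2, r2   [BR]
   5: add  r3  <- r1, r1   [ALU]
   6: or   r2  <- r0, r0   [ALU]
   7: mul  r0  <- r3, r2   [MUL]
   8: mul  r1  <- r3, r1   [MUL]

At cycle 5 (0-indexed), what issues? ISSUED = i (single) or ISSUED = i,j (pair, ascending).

ISSUED = 7

0. xor @i0  | WAW r1
1. and @i1  | RAW r1
2. bne add @i2/i3  | dual
3. blt add @i4/i5  | dual
4. or @i6  | RAW r2
5. mul @i7  | no-port MUL/MUL
6. mul @i8  | tail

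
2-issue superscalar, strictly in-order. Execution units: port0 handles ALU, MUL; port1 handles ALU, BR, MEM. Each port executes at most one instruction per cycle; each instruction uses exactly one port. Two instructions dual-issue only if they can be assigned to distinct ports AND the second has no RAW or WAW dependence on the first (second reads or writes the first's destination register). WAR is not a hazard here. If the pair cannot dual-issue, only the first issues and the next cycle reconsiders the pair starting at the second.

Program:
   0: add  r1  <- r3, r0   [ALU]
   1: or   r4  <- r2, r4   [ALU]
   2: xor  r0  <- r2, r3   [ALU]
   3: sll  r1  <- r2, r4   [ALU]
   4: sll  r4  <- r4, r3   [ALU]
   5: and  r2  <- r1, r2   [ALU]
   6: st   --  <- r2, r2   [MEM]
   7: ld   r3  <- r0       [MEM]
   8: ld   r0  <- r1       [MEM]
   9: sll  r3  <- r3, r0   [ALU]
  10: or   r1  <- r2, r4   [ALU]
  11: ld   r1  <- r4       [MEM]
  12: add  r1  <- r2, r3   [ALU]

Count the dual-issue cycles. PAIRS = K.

#0 head=0: add+or i0/i1 dual
#1 head=2: xor+sll i2/i3 dual
#2 head=4: sll+and i4/i5 dual
#3 head=6: st i6 no-port MEM/MEM
#4 head=7: ld i7 no-port MEM/MEM
#5 head=8: ld i8 RAW r0
#6 head=9: sll+or i9/i10 dual
#7 head=11: ld i11 WAW r1
#8 head=12: add i12 tail

PAIRS = 4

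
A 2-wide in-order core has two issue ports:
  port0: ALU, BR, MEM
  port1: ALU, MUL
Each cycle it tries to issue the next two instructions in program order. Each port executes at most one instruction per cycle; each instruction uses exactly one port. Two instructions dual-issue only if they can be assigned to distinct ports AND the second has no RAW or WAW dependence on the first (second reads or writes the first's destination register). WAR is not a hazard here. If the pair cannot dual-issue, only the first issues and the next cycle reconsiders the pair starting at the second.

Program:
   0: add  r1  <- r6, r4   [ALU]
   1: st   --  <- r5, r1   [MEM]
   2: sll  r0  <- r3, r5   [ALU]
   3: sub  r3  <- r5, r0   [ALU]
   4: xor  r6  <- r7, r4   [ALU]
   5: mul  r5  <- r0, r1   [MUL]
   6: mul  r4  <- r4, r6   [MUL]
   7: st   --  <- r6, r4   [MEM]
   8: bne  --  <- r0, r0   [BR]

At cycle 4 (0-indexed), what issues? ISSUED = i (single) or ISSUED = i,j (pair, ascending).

ISSUED = 6

c0: i0 add  RAW r1
c1: i1,i2 st sll  2-wide
c2: i3,i4 sub xor  2-wide
c3: i5 mul  no-port MUL/MUL
c4: i6 mul  RAW r4
c5: i7 st  no-port MEM/BR
c6: i8 bne  tail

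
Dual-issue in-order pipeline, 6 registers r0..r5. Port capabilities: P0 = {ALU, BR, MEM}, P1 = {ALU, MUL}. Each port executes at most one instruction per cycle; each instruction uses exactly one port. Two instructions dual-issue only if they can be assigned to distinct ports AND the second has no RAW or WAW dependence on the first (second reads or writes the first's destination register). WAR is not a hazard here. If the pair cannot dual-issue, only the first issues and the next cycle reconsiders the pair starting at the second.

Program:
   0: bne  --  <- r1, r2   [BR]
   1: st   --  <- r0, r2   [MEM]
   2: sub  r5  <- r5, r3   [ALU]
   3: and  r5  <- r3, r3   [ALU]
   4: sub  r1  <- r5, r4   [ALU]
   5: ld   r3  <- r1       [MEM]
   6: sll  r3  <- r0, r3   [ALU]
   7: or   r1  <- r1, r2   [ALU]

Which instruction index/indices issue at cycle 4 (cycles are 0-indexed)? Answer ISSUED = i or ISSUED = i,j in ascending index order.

  cy0 -> i0 (bne.BR) no-port BR/MEM
  cy1 -> i1/i2 (st.MEM+sub.ALU) 2-wide
  cy2 -> i3 (and.ALU) RAW r5
  cy3 -> i4 (sub.ALU) RAW r1
  cy4 -> i5 (ld.MEM) RAW+WAW r3
  cy5 -> i6/i7 (sll.ALU+or.ALU) 2-wide

ISSUED = 5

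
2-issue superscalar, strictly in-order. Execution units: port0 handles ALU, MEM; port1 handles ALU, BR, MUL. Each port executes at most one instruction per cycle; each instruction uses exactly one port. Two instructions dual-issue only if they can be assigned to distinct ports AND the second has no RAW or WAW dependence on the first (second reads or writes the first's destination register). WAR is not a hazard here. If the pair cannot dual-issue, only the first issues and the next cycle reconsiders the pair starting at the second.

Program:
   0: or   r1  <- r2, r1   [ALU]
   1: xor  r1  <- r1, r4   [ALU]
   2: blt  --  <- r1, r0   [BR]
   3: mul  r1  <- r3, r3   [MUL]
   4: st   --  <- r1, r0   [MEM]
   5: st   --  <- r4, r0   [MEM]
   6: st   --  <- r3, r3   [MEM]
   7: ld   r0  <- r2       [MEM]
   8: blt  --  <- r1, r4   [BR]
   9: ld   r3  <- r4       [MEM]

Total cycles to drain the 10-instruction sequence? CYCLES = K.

CYCLES = 9

  cy0 -> i0 (or.ALU) RAW+WAW r1
  cy1 -> i1 (xor.ALU) RAW r1
  cy2 -> i2 (blt.BR) no-port BR/MUL
  cy3 -> i3 (mul.MUL) RAW r1
  cy4 -> i4 (st.MEM) no-port MEM/MEM
  cy5 -> i5 (st.MEM) no-port MEM/MEM
  cy6 -> i6 (st.MEM) no-port MEM/MEM
  cy7 -> i7&i8 (ld.MEM blt.BR) dual
  cy8 -> i9 (ld.MEM) tail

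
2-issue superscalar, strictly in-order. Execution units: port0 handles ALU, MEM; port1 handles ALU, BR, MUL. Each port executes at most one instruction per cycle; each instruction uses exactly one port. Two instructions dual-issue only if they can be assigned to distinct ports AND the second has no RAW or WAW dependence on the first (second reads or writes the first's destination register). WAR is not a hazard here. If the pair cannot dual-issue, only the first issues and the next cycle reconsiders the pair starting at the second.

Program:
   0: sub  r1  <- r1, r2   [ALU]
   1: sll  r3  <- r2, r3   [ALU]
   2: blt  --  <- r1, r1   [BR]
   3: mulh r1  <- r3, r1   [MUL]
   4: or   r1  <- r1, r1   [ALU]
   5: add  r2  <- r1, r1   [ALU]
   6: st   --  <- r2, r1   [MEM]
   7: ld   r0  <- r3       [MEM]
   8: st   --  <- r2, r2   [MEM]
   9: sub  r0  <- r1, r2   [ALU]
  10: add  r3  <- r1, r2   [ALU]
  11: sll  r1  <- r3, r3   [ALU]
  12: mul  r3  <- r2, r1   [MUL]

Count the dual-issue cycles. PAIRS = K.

[0] i0&i1  sub.ALU+sll.ALU  -- pair
[1] i2  blt.BR  -- no-port BR/MUL
[2] i3  mulh.MUL  -- RAW+WAW r1
[3] i4  or.ALU  -- RAW r1
[4] i5  add.ALU  -- RAW r2
[5] i6  st.MEM  -- no-port MEM/MEM
[6] i7  ld.MEM  -- no-port MEM/MEM
[7] i8&i9  st.MEM+sub.ALU  -- pair
[8] i10  add.ALU  -- RAW r3
[9] i11  sll.ALU  -- RAW r1
[10] i12  mul.MUL  -- tail

PAIRS = 2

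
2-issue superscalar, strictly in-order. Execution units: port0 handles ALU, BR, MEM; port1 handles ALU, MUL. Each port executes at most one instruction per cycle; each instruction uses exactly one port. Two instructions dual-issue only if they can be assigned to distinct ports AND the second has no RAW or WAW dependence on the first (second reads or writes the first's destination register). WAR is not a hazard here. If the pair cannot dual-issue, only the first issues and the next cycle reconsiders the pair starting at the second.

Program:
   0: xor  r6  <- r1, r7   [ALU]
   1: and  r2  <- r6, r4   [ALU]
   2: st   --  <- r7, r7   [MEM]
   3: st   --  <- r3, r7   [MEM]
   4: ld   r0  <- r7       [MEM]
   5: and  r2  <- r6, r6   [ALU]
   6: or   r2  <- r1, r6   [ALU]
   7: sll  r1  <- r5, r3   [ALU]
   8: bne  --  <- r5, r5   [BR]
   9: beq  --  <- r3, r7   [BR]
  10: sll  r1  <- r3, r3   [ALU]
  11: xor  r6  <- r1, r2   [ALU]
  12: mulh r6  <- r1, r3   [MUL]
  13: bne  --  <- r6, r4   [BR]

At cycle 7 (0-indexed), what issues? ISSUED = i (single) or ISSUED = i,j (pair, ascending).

t=0 i0:xor ; RAW r6
t=1 i1/i2:and/st ; pair
t=2 i3:st ; no-port MEM/MEM
t=3 i4/i5:ld/and ; pair
t=4 i6/i7:or/sll ; pair
t=5 i8:bne ; no-port BR/BR
t=6 i9/i10:beq/sll ; pair
t=7 i11:xor ; WAW r6
t=8 i12:mulh ; RAW r6
t=9 i13:bne ; tail

ISSUED = 11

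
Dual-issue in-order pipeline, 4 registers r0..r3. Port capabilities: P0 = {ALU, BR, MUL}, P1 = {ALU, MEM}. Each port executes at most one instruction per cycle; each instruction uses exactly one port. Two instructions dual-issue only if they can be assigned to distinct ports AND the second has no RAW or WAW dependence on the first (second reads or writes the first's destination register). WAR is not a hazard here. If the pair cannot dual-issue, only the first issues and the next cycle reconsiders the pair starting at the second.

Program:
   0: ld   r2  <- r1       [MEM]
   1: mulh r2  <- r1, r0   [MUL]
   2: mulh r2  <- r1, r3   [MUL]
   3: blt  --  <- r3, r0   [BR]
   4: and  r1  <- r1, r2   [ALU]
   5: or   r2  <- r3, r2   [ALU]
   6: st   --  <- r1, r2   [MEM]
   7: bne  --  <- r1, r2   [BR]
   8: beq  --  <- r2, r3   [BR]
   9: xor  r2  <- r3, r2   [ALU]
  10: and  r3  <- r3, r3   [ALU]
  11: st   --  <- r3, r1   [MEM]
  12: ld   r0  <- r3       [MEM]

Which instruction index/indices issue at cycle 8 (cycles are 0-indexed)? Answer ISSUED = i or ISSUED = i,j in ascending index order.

ISSUED = 11

c0: i0 ld  WAW r2
c1: i1 mulh  no-port MUL/MUL
c2: i2 mulh  no-port MUL/BR
c3: i3,i4 blt/and  2-wide
c4: i5 or  RAW r2
c5: i6,i7 st/bne  2-wide
c6: i8,i9 beq/xor  2-wide
c7: i10 and  RAW r3
c8: i11 st  no-port MEM/MEM
c9: i12 ld  tail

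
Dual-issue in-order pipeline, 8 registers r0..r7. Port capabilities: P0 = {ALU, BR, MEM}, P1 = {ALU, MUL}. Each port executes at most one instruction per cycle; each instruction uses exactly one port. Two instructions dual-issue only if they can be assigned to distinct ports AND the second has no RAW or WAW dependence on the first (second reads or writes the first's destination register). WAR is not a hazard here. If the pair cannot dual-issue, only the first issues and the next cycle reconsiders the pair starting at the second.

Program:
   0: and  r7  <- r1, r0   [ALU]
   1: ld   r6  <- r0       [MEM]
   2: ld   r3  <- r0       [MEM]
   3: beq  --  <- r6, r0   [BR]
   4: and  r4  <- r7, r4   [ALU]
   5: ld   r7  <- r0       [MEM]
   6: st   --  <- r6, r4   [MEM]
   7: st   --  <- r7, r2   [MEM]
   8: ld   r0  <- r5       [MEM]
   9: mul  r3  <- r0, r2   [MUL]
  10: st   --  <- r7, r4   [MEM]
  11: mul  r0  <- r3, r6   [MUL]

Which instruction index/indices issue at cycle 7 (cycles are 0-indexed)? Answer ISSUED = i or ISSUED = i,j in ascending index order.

[0] i0,i1  and.ALU/ld.MEM  -- pair
[1] i2  ld.MEM  -- no-port MEM/BR
[2] i3,i4  beq.BR/and.ALU  -- pair
[3] i5  ld.MEM  -- no-port MEM/MEM
[4] i6  st.MEM  -- no-port MEM/MEM
[5] i7  st.MEM  -- no-port MEM/MEM
[6] i8  ld.MEM  -- RAW r0
[7] i9,i10  mul.MUL/st.MEM  -- pair
[8] i11  mul.MUL  -- tail

ISSUED = 9,10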